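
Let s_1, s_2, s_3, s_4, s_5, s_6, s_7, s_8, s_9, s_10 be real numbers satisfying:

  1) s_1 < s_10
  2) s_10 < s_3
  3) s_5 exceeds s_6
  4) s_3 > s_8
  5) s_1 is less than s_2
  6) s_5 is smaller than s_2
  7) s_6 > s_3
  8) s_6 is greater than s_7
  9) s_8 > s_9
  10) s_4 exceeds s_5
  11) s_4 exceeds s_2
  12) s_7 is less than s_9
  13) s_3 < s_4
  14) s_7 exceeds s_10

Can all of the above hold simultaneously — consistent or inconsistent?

Every relation is compatible with s_1 < s_10 < s_7 < s_9 < s_8 < s_3 < s_6 < s_5 < s_2 < s_4; the set is consistent.

consistent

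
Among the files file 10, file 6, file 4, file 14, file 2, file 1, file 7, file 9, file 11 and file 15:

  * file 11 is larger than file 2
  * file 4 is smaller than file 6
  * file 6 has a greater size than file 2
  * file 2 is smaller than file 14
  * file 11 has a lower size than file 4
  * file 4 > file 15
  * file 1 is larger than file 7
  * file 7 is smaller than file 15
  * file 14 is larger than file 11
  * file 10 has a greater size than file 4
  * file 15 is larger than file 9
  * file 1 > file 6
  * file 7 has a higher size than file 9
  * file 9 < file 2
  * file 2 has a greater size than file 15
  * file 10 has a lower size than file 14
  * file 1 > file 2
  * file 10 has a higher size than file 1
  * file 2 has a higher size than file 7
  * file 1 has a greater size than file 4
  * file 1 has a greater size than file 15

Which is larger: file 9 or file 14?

file 9 < file 7 and file 7 < file 15 give file 9 < file 15.
Then file 15 < file 2 extends the chain to file 2.
With file 2 < file 11: file 9 < file 7 < file 15 < file 2 < file 11.
With file 11 < file 4: file 9 < file 7 < file 15 < file 2 < file 11 < file 4.
With file 4 < file 6: file 9 < file 7 < file 15 < file 2 < file 11 < file 4 < file 6.
With file 6 < file 1: file 9 < file 7 < file 15 < file 2 < file 11 < file 4 < file 6 < file 1.
With file 1 < file 10: file 9 < file 7 < file 15 < file 2 < file 11 < file 4 < file 6 < file 1 < file 10.
Then file 10 < file 14 extends the chain to file 14.
So file 9 < file 14; file 14 is the larger of the two.

file 14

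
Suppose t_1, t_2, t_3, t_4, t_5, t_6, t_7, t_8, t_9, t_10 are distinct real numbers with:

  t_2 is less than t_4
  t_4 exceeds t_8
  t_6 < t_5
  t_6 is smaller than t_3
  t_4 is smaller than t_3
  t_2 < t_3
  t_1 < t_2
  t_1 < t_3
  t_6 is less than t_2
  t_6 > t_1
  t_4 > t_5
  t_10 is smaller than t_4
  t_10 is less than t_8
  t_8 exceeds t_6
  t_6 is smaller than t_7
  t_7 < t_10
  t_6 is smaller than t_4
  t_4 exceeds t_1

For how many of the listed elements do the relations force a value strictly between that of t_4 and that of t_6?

Chaining upward from t_6 reaches: t_7, t_5, t_10, t_8, t_2, t_3.
Chaining downward from t_4 reaches: t_1, t_7, t_5, t_10, t_8, t_2.
Strictly between t_6 and t_4 are those in both lists: t_7, t_5, t_10, t_8, t_2 — 5 elements.

5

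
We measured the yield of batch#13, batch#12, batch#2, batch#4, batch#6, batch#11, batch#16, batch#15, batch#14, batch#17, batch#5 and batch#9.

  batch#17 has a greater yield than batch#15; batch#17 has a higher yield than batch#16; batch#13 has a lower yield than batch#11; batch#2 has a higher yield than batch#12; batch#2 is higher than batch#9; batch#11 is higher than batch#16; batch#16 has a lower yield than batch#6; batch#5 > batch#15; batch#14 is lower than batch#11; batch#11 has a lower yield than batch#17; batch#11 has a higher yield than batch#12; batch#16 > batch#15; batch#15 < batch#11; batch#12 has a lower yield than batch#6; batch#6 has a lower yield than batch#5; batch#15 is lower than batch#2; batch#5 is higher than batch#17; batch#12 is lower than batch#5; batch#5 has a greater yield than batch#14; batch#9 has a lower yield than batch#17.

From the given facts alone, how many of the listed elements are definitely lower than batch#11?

From batch#11 the given relations immediately reach batch#15, batch#16, batch#12, batch#13, batch#14.
No other element is forced below batch#11 by the given relations, so the count is 5.

5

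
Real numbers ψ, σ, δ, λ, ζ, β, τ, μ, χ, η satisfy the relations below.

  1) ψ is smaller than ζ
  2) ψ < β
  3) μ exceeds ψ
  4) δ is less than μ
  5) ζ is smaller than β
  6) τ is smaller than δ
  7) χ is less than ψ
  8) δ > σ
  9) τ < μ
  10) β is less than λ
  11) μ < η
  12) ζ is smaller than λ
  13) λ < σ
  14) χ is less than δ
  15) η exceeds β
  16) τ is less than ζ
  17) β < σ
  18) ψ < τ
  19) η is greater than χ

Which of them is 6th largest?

β

Piecing the relations together gives one ordering: χ < ψ < τ < ζ < β < λ < σ < δ < μ < η.
Counting 6 from the largest end gives β.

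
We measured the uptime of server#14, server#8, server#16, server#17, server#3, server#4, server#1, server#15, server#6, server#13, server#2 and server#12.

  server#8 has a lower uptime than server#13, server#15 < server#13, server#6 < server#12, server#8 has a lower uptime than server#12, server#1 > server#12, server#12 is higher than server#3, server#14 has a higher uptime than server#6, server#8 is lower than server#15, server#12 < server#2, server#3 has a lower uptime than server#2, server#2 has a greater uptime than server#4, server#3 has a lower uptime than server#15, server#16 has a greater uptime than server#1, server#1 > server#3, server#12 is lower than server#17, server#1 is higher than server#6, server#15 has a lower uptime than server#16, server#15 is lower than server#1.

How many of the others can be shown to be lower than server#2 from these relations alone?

The elements the relations force below server#2 are server#6, server#4, server#3, server#8, server#12 — no chain reaches any other.
That is 5.

5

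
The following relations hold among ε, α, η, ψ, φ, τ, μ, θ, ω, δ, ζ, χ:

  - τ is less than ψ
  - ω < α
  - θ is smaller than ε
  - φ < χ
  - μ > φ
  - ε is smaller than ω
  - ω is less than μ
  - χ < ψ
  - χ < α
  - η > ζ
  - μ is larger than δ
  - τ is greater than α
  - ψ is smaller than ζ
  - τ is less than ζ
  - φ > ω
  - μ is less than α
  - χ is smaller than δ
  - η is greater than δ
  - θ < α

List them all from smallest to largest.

θ < ε < ω < φ < χ < δ < μ < α < τ < ψ < ζ < η

Nothing is placed below θ, so it is least; from there θ < ε; ε < ω; ω < φ; φ < χ; χ < δ; δ < μ; μ < α; α < τ; τ < ψ; ψ < ζ; ζ < η, each given directly.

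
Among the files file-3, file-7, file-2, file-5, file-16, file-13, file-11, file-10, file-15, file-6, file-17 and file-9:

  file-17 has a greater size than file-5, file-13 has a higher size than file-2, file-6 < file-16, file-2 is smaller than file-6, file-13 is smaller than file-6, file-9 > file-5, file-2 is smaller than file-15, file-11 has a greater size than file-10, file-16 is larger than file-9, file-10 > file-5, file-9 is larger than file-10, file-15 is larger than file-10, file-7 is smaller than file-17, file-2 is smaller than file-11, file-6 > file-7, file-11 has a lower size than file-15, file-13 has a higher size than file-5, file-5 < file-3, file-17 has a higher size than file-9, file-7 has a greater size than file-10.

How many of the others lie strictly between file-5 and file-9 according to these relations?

1

Chaining upward from file-5 reaches: file-10, file-11, file-7, file-3, file-17, file-13, file-6, file-15, file-16.
Chaining downward from file-9 reaches: file-10.
Strictly between file-5 and file-9 are those in both lists: file-10 — 1 element.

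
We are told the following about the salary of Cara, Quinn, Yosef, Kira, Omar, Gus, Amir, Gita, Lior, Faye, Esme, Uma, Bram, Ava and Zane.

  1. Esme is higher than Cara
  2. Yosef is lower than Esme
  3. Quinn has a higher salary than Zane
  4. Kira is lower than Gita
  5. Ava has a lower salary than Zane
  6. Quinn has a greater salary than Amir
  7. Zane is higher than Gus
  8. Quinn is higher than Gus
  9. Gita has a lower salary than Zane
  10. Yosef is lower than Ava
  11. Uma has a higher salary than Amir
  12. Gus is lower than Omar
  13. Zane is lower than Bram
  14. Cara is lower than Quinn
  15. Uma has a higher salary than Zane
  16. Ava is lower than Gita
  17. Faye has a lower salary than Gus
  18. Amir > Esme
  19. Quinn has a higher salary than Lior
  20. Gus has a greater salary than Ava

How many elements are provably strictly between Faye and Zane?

1

Chaining upward from Faye reaches: Gus, Omar, Quinn, Uma, Bram.
Chaining downward from Zane reaches: Yosef, Kira, Ava, Gus, Gita.
Strictly between Faye and Zane are those in both lists: Gus — 1 element.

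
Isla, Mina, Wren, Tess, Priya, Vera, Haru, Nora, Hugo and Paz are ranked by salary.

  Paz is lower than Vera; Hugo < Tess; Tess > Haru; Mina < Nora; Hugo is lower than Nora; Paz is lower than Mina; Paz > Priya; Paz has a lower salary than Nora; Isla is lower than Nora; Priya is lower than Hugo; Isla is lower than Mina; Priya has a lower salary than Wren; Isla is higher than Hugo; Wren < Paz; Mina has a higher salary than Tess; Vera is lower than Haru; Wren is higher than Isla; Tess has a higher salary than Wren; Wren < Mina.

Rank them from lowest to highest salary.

Priya < Hugo < Isla < Wren < Paz < Vera < Haru < Tess < Mina < Nora

Nothing is placed below Priya, so it is least; from there Priya < Hugo; Hugo < Isla; Isla < Wren; Wren < Paz; Paz < Vera; Vera < Haru; Haru < Tess; Tess < Mina; Mina < Nora, each given directly.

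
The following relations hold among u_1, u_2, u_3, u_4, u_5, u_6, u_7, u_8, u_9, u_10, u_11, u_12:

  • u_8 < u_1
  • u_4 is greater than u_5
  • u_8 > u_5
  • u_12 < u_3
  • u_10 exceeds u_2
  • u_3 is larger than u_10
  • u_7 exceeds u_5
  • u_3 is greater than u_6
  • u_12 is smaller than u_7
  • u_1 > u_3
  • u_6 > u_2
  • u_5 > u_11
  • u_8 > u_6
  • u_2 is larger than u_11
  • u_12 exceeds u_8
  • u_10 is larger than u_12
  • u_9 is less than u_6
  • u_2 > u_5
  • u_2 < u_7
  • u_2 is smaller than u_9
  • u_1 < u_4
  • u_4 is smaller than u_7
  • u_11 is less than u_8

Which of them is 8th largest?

The consecutive relations fix a unique order: u_11 < u_5 < u_2 < u_9 < u_6 < u_8 < u_12 < u_10 < u_3 < u_1 < u_4 < u_7.
The 8th largest is u_6.

u_6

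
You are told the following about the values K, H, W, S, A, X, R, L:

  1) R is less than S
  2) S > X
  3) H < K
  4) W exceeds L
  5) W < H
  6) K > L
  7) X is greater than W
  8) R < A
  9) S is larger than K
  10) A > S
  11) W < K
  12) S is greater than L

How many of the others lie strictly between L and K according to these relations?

2

Chaining upward from L reaches: W, H, X, S, A.
Chaining downward from K reaches: W, H.
Strictly between L and K are those in both lists: W, H — 2 elements.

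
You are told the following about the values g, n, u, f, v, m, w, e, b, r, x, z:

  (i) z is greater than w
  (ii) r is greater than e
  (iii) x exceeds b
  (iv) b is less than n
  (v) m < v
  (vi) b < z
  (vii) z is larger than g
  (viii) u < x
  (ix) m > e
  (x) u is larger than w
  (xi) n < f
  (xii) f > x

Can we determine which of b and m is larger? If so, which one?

Following every chain through b: above b we get z, n, x, f.
m is not reached, and no chain runs the other way from m to b.
So the given relations leave the order of b and m undetermined.

undetermined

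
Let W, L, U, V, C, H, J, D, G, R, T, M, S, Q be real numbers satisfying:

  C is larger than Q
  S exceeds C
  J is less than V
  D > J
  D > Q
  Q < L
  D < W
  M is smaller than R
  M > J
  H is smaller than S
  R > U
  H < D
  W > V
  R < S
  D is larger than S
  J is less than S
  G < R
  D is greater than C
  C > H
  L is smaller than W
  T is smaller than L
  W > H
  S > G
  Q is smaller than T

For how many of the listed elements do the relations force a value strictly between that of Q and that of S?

The relations place Q below S. An element lies strictly between them when it is forced above Q and also forced below S.
Above Q: {T, L, C, D, W}. Below S: {G, J, H, M, C, U, R}.
Intersection: {C} — 1.

1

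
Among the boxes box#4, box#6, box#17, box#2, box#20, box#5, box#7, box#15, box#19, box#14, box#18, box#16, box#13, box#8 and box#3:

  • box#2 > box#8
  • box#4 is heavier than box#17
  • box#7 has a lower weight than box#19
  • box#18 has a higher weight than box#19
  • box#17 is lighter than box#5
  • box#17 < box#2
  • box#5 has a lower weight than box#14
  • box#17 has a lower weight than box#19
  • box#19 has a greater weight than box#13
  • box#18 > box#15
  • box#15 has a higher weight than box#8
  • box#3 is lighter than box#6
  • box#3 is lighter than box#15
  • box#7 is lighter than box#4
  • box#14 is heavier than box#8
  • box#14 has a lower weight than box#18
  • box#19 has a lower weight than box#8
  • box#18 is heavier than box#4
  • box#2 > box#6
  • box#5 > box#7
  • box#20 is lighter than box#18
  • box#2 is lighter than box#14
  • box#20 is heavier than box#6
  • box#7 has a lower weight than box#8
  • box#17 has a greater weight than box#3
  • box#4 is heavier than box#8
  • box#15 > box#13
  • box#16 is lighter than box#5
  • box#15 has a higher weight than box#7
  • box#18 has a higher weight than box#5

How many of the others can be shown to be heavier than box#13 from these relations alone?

Directly above box#13: box#19, box#15.
One step further: box#8, box#18 (4 so far).
One step further: box#2, box#14, box#4 (7 so far).
Nothing else is reachable above box#13; 7 in all.

7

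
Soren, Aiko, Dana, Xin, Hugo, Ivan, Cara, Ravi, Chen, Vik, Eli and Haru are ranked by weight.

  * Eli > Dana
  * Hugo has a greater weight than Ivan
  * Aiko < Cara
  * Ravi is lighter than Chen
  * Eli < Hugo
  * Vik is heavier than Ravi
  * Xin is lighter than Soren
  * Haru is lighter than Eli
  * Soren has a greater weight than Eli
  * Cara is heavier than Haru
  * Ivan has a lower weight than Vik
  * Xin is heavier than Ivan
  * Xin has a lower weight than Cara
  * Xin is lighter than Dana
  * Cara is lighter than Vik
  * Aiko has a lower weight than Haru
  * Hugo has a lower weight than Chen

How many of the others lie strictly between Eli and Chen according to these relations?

The relations place Eli below Chen. An element lies strictly between them when it is forced above Eli and also forced below Chen.
Above Eli: {Soren, Hugo}. Below Chen: {Ivan, Xin, Dana, Aiko, Haru, Ravi, Hugo}.
Intersection: {Hugo} — 1.

1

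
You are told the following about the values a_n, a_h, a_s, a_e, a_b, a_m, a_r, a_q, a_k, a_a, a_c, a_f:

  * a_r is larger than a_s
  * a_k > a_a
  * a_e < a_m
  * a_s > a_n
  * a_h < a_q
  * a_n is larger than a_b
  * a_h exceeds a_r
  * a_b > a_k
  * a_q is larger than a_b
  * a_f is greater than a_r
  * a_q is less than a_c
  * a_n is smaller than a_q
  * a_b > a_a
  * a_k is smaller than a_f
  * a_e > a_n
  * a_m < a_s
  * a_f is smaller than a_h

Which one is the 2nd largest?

The consecutive relations fix a unique order: a_a < a_k < a_b < a_n < a_e < a_m < a_s < a_r < a_f < a_h < a_q < a_c.
Counting 2 from the largest end gives a_q.

a_q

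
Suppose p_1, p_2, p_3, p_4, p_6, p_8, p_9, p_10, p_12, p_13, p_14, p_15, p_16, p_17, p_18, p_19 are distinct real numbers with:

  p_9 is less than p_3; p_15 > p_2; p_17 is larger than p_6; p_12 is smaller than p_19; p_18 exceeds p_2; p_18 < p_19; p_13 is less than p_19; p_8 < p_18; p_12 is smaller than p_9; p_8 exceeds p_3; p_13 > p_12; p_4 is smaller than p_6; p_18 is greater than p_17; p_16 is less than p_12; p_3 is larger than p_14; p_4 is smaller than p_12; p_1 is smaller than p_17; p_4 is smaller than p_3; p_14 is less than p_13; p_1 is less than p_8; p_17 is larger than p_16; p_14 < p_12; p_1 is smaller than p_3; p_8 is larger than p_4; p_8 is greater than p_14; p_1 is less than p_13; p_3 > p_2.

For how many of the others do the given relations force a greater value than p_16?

8

From p_16 the given relations immediately reach p_12, p_17.
From those, p_9, p_13, p_18, p_19 — 6 in total.
From those, p_3 — 7 in total.
From those, p_8 — 8 in total.
No other element is forced above p_16 by the given relations, so the count is 8.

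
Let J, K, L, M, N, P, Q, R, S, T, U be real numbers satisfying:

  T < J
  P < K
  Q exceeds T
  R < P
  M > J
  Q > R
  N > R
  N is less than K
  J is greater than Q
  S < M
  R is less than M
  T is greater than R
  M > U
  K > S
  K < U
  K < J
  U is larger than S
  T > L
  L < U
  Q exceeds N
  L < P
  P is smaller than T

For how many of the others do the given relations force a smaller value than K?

Directly below K: P, N, S.
One step further: L, R (5 so far).
No other element is forced below K by the given relations, so the count is 5.

5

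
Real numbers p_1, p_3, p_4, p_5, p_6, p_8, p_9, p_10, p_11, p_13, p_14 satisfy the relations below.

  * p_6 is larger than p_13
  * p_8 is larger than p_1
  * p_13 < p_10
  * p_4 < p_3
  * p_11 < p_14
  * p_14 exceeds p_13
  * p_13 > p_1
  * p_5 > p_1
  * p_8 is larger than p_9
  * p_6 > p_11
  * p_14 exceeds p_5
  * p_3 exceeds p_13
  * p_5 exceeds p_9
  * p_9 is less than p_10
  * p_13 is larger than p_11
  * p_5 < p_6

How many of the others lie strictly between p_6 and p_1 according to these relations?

The relations place p_1 below p_6. An element lies strictly between them when it is forced above p_1 and also forced below p_6.
Above p_1: {p_5, p_8, p_13, p_10, p_14, p_3}. Below p_6: {p_9, p_5, p_11, p_13}.
Intersection: {p_5, p_13} — 2.

2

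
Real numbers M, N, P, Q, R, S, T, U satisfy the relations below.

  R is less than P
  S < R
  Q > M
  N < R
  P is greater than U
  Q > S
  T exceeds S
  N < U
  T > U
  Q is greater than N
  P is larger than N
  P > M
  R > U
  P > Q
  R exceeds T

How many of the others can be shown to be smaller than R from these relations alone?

From R the given relations immediately reach S, N, U, T.
No other element is forced below R by the given relations, so the count is 4.

4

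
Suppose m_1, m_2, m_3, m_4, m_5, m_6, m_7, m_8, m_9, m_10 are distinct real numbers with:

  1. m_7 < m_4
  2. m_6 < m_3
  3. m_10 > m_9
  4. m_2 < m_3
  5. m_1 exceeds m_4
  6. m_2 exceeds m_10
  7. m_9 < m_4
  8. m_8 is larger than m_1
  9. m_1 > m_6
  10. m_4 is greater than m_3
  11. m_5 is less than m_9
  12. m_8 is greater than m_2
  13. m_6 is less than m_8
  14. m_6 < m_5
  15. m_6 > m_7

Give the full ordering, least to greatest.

m_7 < m_6 < m_5 < m_9 < m_10 < m_2 < m_3 < m_4 < m_1 < m_8

Nothing is placed below m_7, so it is least; from there m_7 < m_6; m_6 < m_5; m_5 < m_9; m_9 < m_10; m_10 < m_2; m_2 < m_3; m_3 < m_4; m_4 < m_1; m_1 < m_8, each given directly.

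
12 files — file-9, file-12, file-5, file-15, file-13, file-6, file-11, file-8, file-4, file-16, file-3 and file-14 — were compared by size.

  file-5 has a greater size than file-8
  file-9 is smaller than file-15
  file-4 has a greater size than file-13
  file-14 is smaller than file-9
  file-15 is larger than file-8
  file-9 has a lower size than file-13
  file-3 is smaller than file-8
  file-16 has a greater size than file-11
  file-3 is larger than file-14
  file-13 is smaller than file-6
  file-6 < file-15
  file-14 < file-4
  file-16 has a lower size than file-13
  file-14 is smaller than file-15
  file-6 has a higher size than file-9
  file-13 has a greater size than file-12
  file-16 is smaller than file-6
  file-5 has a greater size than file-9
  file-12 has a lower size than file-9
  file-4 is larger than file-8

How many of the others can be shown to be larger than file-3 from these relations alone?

From file-3 the given relations immediately reach file-8.
From those, file-4, file-5, file-15 — 4 in total.
No other element is forced above file-3 by the given relations, so the count is 4.

4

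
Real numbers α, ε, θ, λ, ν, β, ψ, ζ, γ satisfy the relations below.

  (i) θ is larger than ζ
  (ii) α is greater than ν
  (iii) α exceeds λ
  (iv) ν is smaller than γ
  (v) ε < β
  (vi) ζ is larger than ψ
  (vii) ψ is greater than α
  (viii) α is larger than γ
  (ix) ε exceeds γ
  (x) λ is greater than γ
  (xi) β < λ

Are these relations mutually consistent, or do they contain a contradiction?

consistent

The single ordering ν < γ < ε < β < λ < α < ψ < ζ < θ satisfies every listed relation, so no contradiction arises.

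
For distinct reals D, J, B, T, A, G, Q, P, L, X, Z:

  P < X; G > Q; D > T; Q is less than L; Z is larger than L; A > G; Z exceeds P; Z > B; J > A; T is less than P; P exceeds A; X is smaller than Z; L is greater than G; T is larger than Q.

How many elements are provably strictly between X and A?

Chaining upward from A reaches: P, J, Z.
Chaining downward from X reaches: Q, G, T, P.
Strictly between A and X are those in both lists: P — 1 element.

1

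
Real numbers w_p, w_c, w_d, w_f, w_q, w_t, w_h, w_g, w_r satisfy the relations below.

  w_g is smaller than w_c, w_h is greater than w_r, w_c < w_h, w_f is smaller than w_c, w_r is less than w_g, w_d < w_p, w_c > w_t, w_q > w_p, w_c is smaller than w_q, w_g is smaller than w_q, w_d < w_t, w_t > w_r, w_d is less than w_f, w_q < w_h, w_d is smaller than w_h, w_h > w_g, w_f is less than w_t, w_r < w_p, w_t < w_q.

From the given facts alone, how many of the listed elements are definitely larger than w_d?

Directly above w_d: w_f, w_t, w_p, w_h.
One step further: w_c, w_q (6 so far).
Nothing else is reachable above w_d; 6 in all.

6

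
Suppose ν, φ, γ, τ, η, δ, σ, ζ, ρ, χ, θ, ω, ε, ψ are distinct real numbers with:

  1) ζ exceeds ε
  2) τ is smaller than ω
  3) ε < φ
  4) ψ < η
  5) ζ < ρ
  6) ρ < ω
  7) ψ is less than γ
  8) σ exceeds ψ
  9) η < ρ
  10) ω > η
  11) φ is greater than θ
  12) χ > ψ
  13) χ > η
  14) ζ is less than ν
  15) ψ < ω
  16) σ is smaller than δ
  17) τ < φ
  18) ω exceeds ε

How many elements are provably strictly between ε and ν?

1

Chaining upward from ε reaches: ζ, ρ, φ, ω.
Chaining downward from ν reaches: ζ.
Strictly between ε and ν are those in both lists: ζ — 1 element.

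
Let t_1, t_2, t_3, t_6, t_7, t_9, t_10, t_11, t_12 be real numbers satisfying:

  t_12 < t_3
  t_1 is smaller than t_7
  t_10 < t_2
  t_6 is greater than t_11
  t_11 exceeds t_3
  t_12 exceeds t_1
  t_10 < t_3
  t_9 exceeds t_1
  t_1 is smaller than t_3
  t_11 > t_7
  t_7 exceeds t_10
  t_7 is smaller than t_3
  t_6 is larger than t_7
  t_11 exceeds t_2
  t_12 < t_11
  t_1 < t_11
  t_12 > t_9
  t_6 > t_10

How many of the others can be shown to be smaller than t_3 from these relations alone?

From t_3 the given relations immediately reach t_1, t_10, t_12, t_7.
From those, t_9 — 5 in total.
Nothing else is reachable below t_3; 5 in all.

5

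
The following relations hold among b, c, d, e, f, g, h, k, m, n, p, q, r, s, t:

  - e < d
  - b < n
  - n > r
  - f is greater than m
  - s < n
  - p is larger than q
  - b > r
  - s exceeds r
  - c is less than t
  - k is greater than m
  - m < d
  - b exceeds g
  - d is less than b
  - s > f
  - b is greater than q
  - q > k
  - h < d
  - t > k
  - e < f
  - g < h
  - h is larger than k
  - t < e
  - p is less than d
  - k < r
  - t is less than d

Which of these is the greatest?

n

m is not greatest since m < k; c is not greatest since c < t; k is not greatest since k < r; t is not greatest since t < d; r is not greatest since r < b; g is not greatest since g < h; e is not greatest since e < f; q is not greatest since q < b; p is not greatest since p < d; h is not greatest since h < d; d is not greatest since d < b; f is not greatest since f < s; b is not greatest since b < n; s is not greatest since s < n.
Only n has nothing above it, so n is the greatest.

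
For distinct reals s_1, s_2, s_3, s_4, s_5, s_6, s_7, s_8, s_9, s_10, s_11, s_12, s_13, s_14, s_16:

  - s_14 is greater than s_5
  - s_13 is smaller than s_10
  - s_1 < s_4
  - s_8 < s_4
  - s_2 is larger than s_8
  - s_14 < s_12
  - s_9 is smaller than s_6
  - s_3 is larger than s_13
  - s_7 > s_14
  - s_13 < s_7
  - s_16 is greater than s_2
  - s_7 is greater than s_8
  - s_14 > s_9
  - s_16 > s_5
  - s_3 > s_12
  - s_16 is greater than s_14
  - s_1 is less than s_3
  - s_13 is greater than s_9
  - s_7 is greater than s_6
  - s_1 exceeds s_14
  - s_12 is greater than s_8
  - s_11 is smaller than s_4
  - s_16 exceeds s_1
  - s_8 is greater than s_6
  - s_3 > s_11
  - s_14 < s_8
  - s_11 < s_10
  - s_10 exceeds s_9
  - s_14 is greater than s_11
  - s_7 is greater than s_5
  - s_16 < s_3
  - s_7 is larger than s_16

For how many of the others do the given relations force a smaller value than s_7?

Directly below s_7: s_6, s_13, s_5, s_14, s_8, s_16.
One step further: s_11, s_9, s_2, s_1 (10 so far).
No other element is forced below s_7 by the given relations, so the count is 10.

10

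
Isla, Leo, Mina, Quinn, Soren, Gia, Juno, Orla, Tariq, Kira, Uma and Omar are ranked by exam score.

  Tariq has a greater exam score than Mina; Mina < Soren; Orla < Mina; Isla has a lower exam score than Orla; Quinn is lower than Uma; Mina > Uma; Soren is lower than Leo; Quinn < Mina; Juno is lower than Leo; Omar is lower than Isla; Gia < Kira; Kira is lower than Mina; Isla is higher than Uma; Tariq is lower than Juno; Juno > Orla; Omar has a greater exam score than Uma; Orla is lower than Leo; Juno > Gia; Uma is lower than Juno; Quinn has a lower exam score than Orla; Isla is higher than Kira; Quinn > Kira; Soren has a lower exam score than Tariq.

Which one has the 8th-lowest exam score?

Chaining the given pairs: Gia < Kira < Quinn < Uma < Omar < Isla < Orla < Mina < Soren < Tariq < Juno < Leo.
The 8th smallest is Mina.

Mina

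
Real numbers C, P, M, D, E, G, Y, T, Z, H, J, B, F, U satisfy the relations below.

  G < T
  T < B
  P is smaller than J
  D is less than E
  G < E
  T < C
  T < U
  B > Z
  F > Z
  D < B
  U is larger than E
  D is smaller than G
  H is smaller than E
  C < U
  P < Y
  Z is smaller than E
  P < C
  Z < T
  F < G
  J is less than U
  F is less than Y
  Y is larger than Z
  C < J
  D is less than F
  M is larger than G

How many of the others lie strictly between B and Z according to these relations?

Chaining upward from Z reaches: F, G, M, T, E, Y, C, J, U.
Chaining downward from B reaches: D, F, G, T.
Strictly between Z and B are those in both lists: F, G, T — 3 elements.

3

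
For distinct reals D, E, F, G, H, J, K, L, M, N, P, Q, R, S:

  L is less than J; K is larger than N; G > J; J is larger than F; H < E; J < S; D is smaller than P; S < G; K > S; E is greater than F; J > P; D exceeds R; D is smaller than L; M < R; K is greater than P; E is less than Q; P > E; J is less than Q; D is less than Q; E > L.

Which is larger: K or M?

K

M < R and R < D give M < D.
Then D < L extends the chain to L.
With L < E: M < R < D < L < E.
With E < P: M < R < D < L < E < P.
With P < J: M < R < D < L < E < P < J.
With J < S: M < R < D < L < E < P < J < S.
Then S < K extends the chain to K.
So M < K; K is the larger of the two.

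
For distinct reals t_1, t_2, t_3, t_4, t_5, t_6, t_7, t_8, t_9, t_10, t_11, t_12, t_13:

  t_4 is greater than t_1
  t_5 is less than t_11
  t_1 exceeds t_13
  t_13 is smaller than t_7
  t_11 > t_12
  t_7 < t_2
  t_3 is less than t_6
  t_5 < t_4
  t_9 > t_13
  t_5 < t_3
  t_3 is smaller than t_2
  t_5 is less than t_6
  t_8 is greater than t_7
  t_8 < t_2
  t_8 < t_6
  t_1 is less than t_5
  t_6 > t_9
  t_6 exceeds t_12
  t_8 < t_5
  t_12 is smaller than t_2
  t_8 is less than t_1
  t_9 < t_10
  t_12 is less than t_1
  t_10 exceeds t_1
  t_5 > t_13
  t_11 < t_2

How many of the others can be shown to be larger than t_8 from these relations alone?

8

Directly above t_8: t_1, t_5, t_2, t_6.
One step further: t_4, t_11, t_3, t_10 (8 so far).
Nothing else is reachable above t_8; 8 in all.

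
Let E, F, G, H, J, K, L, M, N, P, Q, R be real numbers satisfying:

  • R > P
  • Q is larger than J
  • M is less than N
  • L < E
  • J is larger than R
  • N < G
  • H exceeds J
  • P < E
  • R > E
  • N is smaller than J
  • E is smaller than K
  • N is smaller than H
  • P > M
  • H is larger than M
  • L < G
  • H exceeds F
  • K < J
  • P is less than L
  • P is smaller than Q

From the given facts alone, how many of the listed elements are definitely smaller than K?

4

From K the given relations immediately reach E.
From those, P, L — 3 in total.
From those, M — 4 in total.
Nothing else is reachable below K; 4 in all.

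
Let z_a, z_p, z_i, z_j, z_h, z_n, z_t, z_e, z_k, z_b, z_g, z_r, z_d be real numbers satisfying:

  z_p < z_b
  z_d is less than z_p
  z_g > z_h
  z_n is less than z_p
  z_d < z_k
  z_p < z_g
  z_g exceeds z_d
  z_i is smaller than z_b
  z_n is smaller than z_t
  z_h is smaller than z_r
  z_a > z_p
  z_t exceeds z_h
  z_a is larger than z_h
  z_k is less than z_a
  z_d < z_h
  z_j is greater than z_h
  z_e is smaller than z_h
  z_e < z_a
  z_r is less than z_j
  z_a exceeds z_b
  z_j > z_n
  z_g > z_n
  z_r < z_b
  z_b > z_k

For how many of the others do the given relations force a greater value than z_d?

9

From z_d the given relations immediately reach z_h, z_k, z_p, z_g.
From those, z_r, z_t, z_b, z_a, z_j — 9 in total.
Nothing else is reachable above z_d; 9 in all.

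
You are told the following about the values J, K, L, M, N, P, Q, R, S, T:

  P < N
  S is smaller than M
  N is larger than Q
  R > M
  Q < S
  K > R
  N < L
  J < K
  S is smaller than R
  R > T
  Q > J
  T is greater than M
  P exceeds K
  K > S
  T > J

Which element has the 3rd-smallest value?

The consecutive relations fix a unique order: J < Q < S < M < T < R < K < P < N < L.
Counting 3 from the smallest end gives S.

S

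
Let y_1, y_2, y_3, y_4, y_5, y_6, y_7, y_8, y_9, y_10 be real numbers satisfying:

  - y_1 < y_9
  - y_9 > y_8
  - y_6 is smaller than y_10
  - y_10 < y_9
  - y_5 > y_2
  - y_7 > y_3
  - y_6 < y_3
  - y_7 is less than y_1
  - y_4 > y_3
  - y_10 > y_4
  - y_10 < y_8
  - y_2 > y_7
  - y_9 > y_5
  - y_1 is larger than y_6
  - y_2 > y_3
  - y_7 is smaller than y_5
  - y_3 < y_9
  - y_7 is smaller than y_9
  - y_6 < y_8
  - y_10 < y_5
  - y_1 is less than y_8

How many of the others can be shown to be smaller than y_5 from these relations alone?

Directly below y_5: y_7, y_2, y_10.
One step further: y_6, y_3, y_4 (6 so far).
No other element is forced below y_5 by the given relations, so the count is 6.

6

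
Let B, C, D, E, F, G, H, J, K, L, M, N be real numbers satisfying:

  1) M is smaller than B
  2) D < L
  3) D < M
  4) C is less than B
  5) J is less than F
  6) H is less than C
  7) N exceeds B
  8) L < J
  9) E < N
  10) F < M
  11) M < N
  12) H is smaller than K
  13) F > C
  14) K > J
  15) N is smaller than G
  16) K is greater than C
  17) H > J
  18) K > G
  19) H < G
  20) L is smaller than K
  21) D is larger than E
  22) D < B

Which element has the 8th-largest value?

H

Piecing the relations together gives one ordering: E < D < L < J < H < C < F < M < B < N < G < K.
The 8th largest is H.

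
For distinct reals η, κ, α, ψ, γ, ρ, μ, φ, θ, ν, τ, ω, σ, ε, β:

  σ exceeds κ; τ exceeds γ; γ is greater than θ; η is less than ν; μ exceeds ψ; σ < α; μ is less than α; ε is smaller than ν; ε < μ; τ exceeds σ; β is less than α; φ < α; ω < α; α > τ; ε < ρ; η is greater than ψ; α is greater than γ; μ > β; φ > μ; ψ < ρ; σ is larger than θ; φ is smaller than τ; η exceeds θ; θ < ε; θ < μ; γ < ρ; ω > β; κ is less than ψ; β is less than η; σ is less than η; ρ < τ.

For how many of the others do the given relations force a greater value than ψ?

7

From ψ the given relations immediately reach μ, ρ, η.
From those, φ, τ, α, ν — 7 in total.
Nothing else is reachable above ψ; 7 in all.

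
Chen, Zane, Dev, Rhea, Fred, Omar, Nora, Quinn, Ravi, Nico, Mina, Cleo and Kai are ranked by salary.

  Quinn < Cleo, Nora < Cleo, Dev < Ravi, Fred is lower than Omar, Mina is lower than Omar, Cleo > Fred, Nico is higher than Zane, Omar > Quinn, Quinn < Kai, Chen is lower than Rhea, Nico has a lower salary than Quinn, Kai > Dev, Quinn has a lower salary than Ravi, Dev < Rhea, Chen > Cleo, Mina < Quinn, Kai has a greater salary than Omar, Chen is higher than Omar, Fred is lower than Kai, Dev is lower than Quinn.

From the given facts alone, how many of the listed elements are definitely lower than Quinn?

The elements the relations force below Quinn are Zane, Nico, Mina, Dev — no chain reaches any other.
That is 4.

4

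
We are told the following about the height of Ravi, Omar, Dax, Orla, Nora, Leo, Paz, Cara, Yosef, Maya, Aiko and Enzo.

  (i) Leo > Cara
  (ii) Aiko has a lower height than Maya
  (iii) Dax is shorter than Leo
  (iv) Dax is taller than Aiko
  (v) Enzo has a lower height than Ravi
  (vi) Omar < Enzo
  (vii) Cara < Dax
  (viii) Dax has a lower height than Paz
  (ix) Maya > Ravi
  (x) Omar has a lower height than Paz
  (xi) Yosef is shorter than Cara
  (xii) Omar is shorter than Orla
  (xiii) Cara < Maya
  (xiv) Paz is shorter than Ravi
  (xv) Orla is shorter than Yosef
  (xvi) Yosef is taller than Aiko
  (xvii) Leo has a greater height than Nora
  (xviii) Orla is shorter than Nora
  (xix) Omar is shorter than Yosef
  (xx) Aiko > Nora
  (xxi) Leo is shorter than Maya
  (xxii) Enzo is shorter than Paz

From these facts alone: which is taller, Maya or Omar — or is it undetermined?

Maya

Link the given pairs in sequence: Omar < Orla; Orla < Nora; Nora < Aiko; Aiko < Yosef; Yosef < Cara; Cara < Dax; Dax < Paz; Paz < Ravi; Ravi < Maya.
Together: Omar < Orla < Nora < Aiko < Yosef < Cara < Dax < Paz < Ravi < Maya.
So Maya is taller.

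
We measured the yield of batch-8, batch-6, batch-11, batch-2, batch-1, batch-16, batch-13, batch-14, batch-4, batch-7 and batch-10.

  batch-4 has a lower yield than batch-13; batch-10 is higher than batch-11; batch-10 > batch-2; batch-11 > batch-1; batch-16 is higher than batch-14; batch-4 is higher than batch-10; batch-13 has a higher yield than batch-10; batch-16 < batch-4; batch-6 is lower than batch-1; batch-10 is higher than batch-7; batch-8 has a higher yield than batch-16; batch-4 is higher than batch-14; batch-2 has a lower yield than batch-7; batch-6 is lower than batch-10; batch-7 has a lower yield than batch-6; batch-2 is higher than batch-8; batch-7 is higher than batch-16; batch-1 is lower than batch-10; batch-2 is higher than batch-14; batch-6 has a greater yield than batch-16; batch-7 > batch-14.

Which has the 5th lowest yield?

batch-7

Chaining the given pairs: batch-14 < batch-16 < batch-8 < batch-2 < batch-7 < batch-6 < batch-1 < batch-11 < batch-10 < batch-4 < batch-13.
The 5th smallest is batch-7.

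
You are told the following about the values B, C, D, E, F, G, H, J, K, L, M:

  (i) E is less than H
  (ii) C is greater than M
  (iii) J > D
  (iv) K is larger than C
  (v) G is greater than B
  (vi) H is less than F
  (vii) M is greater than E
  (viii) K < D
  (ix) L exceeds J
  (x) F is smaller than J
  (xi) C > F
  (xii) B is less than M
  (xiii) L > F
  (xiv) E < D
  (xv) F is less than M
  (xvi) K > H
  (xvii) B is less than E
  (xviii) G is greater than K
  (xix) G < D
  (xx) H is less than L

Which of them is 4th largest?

Chaining the given pairs: B < E < H < F < M < C < K < G < D < J < L.
The 4th largest is G.

G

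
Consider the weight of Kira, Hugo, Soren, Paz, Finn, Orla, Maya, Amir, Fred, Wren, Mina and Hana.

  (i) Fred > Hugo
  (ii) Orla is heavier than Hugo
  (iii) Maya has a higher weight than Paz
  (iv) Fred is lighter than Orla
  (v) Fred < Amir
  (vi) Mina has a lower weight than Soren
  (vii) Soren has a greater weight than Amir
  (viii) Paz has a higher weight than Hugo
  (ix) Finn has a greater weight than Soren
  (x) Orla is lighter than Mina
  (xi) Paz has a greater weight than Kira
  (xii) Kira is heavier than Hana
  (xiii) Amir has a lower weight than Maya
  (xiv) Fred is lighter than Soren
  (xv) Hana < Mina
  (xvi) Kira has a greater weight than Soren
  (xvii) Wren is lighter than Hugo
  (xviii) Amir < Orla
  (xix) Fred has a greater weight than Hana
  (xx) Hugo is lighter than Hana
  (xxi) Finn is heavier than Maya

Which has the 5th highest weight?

Soren

Piecing the relations together gives one ordering: Wren < Hugo < Hana < Fred < Amir < Orla < Mina < Soren < Kira < Paz < Maya < Finn.
Counting 5 from the largest end gives Soren.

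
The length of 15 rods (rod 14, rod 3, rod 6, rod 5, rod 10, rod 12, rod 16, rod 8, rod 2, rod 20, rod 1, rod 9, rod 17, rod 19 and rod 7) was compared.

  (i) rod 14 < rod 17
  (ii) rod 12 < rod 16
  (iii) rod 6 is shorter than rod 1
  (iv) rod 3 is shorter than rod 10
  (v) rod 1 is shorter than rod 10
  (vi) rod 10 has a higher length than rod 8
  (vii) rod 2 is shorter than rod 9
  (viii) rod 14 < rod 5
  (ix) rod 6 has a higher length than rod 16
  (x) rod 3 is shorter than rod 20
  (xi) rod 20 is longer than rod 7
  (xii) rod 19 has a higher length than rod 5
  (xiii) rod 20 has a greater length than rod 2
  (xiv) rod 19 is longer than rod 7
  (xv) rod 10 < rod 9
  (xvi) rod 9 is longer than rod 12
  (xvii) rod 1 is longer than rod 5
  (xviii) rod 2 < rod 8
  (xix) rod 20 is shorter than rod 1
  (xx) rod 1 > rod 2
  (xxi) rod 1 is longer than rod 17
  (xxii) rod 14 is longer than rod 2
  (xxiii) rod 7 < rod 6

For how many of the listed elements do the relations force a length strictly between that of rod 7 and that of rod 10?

The relations place rod 7 below rod 10. An element lies strictly between them when it is forced above rod 7 and also forced below rod 10.
Above rod 7: {rod 6, rod 19, rod 20, rod 1, rod 9}. Below rod 10: {rod 3, rod 12, rod 2, rod 14, rod 17, rod 16, rod 5, rod 6, rod 20, rod 1, rod 8}.
Intersection: {rod 6, rod 20, rod 1} — 3.

3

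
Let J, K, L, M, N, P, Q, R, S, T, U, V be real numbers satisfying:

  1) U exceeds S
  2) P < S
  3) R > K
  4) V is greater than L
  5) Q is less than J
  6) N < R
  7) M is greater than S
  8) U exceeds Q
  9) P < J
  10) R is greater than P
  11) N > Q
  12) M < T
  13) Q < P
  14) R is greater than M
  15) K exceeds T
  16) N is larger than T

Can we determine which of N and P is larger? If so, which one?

N

The relevant relations are P < S; S < M; M < T; T < N.
Together: P < S < M < T < N.
So N is larger.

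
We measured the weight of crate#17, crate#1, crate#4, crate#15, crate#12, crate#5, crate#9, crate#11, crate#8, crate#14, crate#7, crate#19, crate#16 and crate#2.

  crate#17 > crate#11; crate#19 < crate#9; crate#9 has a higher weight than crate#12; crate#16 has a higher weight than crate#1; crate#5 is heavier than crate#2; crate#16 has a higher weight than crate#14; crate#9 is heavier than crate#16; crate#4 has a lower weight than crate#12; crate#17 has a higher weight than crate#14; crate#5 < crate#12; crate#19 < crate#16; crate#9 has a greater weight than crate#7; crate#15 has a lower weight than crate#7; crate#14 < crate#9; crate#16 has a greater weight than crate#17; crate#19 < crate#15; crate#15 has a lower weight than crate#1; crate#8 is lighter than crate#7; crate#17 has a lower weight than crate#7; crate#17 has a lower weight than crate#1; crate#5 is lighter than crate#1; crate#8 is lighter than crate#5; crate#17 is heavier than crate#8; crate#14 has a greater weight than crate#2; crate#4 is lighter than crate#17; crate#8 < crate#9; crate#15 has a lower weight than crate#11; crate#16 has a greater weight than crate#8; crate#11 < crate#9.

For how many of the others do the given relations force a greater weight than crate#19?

The elements the relations force above crate#19 are crate#15, crate#11, crate#17, crate#7, crate#1, crate#16, crate#9 — no chain reaches any other.
That is 7.

7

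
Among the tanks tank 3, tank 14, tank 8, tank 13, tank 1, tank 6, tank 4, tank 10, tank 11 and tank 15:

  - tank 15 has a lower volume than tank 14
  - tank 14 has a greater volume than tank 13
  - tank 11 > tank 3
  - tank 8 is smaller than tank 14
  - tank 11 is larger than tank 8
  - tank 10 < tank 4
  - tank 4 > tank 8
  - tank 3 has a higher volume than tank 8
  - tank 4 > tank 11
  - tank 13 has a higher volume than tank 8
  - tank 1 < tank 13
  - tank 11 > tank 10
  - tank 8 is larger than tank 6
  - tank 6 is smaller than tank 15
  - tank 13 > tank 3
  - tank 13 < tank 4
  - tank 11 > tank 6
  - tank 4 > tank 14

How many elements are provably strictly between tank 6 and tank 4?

6

The relations place tank 6 below tank 4. An element lies strictly between them when it is forced above tank 6 and also forced below tank 4.
Above tank 6: {tank 15, tank 8, tank 3, tank 13, tank 14, tank 11}. Below tank 4: {tank 10, tank 1, tank 15, tank 8, tank 3, tank 13, tank 14, tank 11}.
Intersection: {tank 15, tank 8, tank 3, tank 13, tank 14, tank 11} — 6.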